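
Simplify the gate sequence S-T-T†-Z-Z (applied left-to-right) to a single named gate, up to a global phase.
S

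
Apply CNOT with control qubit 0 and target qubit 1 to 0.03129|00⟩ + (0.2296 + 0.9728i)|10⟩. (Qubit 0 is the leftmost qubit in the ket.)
0.03129|00⟩ + (0.2296 + 0.9728i)|11⟩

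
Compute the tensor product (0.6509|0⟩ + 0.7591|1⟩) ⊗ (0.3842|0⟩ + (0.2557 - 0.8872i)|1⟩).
0.2501|00⟩ + (0.1664 - 0.5775i)|01⟩ + 0.2916|10⟩ + (0.1941 - 0.6735i)|11⟩

amp(|b₁b₂…⟩) = product of the factor amplitudes for bits b₁, b₂, …; only kets whose every factor amplitude is nonzero survive.
|00⟩: (0.6509)(0.3842) = 0.2501
|01⟩: (0.6509)(0.2557 - 0.8872i) = (0.1664 - 0.5775i)
|10⟩: (0.7591)(0.3842) = 0.2916
|11⟩: (0.7591)(0.2557 - 0.8872i) = (0.1941 - 0.6735i)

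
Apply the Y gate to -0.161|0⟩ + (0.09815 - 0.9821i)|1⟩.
(-0.9821 - 0.09815i)|0⟩ - 0.161i|1⟩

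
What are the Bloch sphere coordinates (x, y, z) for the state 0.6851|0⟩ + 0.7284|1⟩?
(0.9981, 0, -0.0612)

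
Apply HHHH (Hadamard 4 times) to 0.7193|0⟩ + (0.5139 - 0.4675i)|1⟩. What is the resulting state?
0.7193|0⟩ + (0.5139 - 0.4675i)|1⟩

H² = I, so an even number of Hadamards cancels: H^4 = I and the state is unchanged.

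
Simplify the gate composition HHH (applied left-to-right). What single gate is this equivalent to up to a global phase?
H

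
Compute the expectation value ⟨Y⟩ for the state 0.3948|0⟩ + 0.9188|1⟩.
0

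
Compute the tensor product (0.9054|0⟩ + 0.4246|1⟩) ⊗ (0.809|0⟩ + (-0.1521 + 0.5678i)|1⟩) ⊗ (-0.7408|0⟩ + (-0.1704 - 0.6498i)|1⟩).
-0.5426|000⟩ + (-0.1248 - 0.476i)|001⟩ + (0.102 - 0.3808i)|010⟩ + (0.3575 + 0.001885i)|011⟩ - 0.2545|100⟩ + (-0.05853 - 0.2232i)|101⟩ + (0.04784 - 0.1786i)|110⟩ + (0.1677 + 0.0008838i)|111⟩

amp(|b₁b₂…⟩) = product of the factor amplitudes for bits b₁, b₂, …; only kets whose every factor amplitude is nonzero survive.
|000⟩: (0.9054)(0.809)(-0.7408) = -0.5426
|001⟩: (0.9054)(0.809)(-0.1704 - 0.6498i) = (-0.1248 - 0.476i)
|010⟩: (0.9054)(-0.1521 + 0.5678i)(-0.7408) = (0.102 - 0.3808i)
|011⟩: (0.9054)(-0.1521 + 0.5678i)(-0.1704 - 0.6498i) = (0.3575 + 0.001885i)
|100⟩: (0.4246)(0.809)(-0.7408) = -0.2545
|101⟩: (0.4246)(0.809)(-0.1704 - 0.6498i) = (-0.05853 - 0.2232i)
|110⟩: (0.4246)(-0.1521 + 0.5678i)(-0.7408) = (0.04784 - 0.1786i)
|111⟩: (0.4246)(-0.1521 + 0.5678i)(-0.1704 - 0.6498i) = (0.1677 + 0.0008838i)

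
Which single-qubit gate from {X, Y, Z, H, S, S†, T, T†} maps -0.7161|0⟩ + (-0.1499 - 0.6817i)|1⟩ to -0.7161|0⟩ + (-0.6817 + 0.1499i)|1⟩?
S†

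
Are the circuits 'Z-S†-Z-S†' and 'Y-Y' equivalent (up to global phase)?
No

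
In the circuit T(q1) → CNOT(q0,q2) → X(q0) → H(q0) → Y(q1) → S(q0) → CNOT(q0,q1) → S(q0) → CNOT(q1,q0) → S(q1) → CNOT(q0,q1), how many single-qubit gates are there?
7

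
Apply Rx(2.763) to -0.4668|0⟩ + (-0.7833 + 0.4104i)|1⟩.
(0.3152 + 0.7693i)|0⟩ + (-0.1474 + 0.5357i)|1⟩

Rx(2.763) = [[cos(θ/2), −i·sin(θ/2)], [−i·sin(θ/2), cos(θ/2)]]; θ = 2.763, cos(θ/2) ≈ 0.188168, sin(θ/2) ≈ 0.982137.
With a = amp(|0⟩) = -0.4668 and b = amp(|1⟩) = (-0.7833 + 0.4104i):
new amp(|0⟩) = (0.188168)·a + (-0.982137i)·b = (0.3152 + 0.7693i)
new amp(|1⟩) = (-0.982137i)·a + (0.188168)·b = (-0.1474 + 0.5357i)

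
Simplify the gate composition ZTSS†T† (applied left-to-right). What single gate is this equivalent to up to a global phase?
Z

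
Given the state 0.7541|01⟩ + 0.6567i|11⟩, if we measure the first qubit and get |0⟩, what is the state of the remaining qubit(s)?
|1⟩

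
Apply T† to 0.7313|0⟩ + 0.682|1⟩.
0.7313|0⟩ + (0.4822 - 0.4822i)|1⟩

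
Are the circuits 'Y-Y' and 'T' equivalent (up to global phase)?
No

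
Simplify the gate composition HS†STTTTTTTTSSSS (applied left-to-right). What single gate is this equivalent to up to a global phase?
H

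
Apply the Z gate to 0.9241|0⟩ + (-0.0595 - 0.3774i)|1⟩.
0.9241|0⟩ + (0.0595 + 0.3774i)|1⟩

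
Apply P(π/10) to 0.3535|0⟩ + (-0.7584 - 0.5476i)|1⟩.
0.3535|0⟩ + (-0.5521 - 0.7552i)|1⟩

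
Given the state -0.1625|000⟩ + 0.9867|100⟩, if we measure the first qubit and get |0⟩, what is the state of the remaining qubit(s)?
-|00⟩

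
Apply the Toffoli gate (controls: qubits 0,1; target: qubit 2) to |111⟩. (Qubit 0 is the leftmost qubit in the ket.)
|110⟩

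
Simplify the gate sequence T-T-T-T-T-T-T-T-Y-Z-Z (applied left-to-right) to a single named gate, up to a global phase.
Y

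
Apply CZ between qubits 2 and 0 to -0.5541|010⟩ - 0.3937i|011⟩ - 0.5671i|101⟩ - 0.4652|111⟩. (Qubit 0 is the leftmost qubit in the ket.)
-0.5541|010⟩ - 0.3937i|011⟩ + 0.5671i|101⟩ + 0.4652|111⟩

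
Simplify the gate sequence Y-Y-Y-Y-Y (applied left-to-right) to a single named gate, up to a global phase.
Y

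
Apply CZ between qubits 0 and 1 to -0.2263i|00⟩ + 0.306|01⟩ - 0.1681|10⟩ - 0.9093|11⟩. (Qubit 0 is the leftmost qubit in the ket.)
-0.2263i|00⟩ + 0.306|01⟩ - 0.1681|10⟩ + 0.9093|11⟩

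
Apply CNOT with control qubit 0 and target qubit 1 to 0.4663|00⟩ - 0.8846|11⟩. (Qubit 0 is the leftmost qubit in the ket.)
0.4663|00⟩ - 0.8846|10⟩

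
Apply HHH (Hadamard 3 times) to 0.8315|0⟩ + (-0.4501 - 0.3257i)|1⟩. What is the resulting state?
(0.2697 - 0.2303i)|0⟩ + (0.9062 + 0.2303i)|1⟩

H² = I, so H^3 = H: a single Hadamard. With (a, b) = (0.8315, (-0.4501 - 0.3257i)), H gives ((a + b)/√2, (a − b)/√2) = ((0.2697 - 0.2303i), (0.9062 + 0.2303i)).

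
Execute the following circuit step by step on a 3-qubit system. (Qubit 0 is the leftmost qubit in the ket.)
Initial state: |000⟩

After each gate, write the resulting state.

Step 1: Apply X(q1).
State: |010⟩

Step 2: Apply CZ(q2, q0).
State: |010⟩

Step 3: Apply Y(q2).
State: i|011⟩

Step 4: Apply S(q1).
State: -|011⟩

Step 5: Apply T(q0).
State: -|011⟩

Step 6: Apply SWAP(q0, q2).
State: -|110⟩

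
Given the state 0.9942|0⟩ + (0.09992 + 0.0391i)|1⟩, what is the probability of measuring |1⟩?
0.01151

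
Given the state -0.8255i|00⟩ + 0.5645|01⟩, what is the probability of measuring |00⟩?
0.6815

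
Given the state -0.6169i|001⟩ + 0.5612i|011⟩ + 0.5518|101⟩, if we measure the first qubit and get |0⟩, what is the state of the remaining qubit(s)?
-0.7397i|01⟩ + 0.6729i|11⟩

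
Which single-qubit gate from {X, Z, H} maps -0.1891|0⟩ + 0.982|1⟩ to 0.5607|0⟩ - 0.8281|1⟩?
H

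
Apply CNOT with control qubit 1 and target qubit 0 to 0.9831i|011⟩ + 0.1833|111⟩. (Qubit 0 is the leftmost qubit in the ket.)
0.1833|011⟩ + 0.9831i|111⟩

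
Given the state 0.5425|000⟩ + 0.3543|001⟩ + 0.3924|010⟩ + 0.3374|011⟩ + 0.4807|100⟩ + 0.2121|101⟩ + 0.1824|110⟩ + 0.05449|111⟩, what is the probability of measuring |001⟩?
0.1255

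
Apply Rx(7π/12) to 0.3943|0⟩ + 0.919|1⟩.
(0.24 - 0.7291i)|0⟩ + (0.5595 - 0.3128i)|1⟩

Rx(7π/12) = [[cos(θ/2), −i·sin(θ/2)], [−i·sin(θ/2), cos(θ/2)]]; θ = 7π/12, cos(θ/2) ≈ 0.608761, sin(θ/2) ≈ 0.793353.
With a = amp(|0⟩) = 0.3943 and b = amp(|1⟩) = 0.919:
new amp(|0⟩) = (0.608761)·a + (-0.793353i)·b = (0.24 - 0.7291i)
new amp(|1⟩) = (-0.793353i)·a + (0.608761)·b = (0.5595 - 0.3128i)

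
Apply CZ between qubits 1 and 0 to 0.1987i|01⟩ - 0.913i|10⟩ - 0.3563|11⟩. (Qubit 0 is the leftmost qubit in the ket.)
0.1987i|01⟩ - 0.913i|10⟩ + 0.3563|11⟩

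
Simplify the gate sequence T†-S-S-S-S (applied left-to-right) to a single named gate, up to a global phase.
T†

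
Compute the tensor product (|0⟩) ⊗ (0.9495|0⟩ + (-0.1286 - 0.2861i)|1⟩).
0.9495|00⟩ + (-0.1286 - 0.2861i)|01⟩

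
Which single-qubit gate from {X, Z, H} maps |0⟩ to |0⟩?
Z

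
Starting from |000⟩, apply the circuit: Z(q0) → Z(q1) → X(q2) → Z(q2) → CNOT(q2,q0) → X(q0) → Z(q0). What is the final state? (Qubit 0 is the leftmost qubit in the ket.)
-|001⟩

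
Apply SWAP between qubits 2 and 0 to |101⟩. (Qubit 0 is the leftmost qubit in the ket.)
|101⟩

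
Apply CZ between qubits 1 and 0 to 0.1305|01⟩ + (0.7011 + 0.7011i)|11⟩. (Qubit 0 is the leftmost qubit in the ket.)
0.1305|01⟩ + (-0.7011 - 0.7011i)|11⟩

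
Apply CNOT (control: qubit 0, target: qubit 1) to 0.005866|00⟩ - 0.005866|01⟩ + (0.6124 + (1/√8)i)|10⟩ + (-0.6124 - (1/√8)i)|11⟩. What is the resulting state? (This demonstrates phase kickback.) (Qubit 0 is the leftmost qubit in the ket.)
0.005866|00⟩ - 0.005866|01⟩ + (-0.6124 - (1/√8)i)|10⟩ + (0.6124 + (1/√8)i)|11⟩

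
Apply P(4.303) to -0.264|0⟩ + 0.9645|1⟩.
-0.264|0⟩ + (-0.3839 - 0.8848i)|1⟩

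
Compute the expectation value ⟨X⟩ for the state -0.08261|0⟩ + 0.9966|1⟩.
-0.1647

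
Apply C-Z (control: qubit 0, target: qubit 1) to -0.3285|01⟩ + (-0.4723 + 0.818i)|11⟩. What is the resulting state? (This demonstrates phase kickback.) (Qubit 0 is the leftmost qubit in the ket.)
-0.3285|01⟩ + (0.4723 - 0.818i)|11⟩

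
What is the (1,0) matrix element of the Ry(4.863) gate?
0.6519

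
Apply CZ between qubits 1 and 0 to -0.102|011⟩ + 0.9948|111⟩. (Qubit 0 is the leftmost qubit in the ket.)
-0.102|011⟩ - 0.9948|111⟩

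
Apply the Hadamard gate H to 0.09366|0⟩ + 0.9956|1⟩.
0.7702|0⟩ - 0.6378|1⟩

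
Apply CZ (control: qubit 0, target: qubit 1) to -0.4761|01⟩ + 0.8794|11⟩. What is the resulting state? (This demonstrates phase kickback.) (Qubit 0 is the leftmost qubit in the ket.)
-0.4761|01⟩ - 0.8794|11⟩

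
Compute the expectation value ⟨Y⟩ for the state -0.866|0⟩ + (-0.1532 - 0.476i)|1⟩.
0.8244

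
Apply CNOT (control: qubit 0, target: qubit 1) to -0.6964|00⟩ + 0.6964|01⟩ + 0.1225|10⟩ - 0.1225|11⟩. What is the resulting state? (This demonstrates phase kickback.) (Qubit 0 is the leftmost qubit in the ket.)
-0.6964|00⟩ + 0.6964|01⟩ - 0.1225|10⟩ + 0.1225|11⟩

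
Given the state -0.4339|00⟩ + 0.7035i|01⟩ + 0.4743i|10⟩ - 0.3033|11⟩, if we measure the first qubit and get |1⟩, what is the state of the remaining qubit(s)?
0.8425i|0⟩ - 0.5387|1⟩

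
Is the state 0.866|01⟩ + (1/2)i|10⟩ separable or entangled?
Entangled

Writing the state as a|00⟩ + b|01⟩ + c|10⟩ + d|11⟩, it is a product state iff ad − bc = 0.
Here (a, b, c, d) = (0, 0.866, (1/2)i, 0): ad − bc = (0)(0) − (0.866)((1/2)i) = -0.433i ≠ 0, so the state is entangled.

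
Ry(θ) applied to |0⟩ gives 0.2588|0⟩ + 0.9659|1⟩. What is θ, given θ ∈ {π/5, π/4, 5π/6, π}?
5π/6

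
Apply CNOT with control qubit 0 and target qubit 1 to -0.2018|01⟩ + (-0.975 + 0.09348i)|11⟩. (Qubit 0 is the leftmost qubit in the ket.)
-0.2018|01⟩ + (-0.975 + 0.09348i)|10⟩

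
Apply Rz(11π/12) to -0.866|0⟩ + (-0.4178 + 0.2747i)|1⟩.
(-0.113 + 0.8586i)|0⟩ + (-0.3269 - 0.3784i)|1⟩

Rz(11π/12) = [[e^(−iθ/2), 0], [0, e^(iθ/2)]] with e^(±iθ/2) = cos(θ/2) ± i·sin(θ/2); θ = 11π/12, cos(θ/2) ≈ 0.130526, sin(θ/2) ≈ 0.991445.
With a = amp(|0⟩) = -0.866 and b = amp(|1⟩) = (-0.4178 + 0.2747i):
new amp(|0⟩) = (0.130526 - 0.991445i)·a = (-0.113 + 0.8586i)
new amp(|1⟩) = (0.130526 + 0.991445i)·b = (-0.3269 - 0.3784i)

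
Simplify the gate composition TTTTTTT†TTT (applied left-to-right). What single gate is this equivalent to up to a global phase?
I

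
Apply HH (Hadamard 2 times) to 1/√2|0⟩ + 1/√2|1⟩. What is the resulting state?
1/√2|0⟩ + 1/√2|1⟩

H² = I, so an even number of Hadamards cancels: H^2 = I and the state is unchanged.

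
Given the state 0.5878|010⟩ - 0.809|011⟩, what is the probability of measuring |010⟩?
0.3455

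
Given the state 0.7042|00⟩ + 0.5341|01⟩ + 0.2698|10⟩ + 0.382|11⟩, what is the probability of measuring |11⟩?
0.1459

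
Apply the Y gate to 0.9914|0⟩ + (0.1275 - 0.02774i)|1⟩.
(-0.02774 - 0.1275i)|0⟩ + 0.9914i|1⟩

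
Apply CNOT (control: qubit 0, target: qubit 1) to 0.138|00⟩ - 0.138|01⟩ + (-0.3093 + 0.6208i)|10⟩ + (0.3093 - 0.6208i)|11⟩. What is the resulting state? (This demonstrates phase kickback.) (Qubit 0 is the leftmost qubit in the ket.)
0.138|00⟩ - 0.138|01⟩ + (0.3093 - 0.6208i)|10⟩ + (-0.3093 + 0.6208i)|11⟩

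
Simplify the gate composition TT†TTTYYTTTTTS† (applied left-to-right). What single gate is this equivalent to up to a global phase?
S†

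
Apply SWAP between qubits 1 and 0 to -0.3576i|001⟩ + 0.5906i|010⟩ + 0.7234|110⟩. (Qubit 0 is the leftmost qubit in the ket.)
-0.3576i|001⟩ + 0.5906i|100⟩ + 0.7234|110⟩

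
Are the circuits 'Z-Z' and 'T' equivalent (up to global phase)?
No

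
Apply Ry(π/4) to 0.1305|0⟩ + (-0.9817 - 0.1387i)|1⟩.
(0.4962 + 0.05308i)|0⟩ + (-0.857 - 0.1281i)|1⟩

Ry(π/4) = [[cos(θ/2), −sin(θ/2)], [sin(θ/2), cos(θ/2)]]; θ = π/4, cos(θ/2) ≈ 0.92388, sin(θ/2) ≈ 0.382683.
With a = amp(|0⟩) = 0.1305 and b = amp(|1⟩) = (-0.9817 - 0.1387i):
new amp(|0⟩) = (0.92388)·a + (-0.382683)·b = (0.4962 + 0.05308i)
new amp(|1⟩) = (0.382683)·a + (0.92388)·b = (-0.857 - 0.1281i)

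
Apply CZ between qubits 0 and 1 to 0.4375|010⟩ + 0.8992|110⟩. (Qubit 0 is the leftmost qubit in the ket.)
0.4375|010⟩ - 0.8992|110⟩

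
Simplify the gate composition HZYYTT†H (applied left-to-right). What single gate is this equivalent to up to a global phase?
X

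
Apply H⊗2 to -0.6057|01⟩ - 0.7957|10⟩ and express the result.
-0.7007|00⟩ - 0.095|01⟩ + 0.095|10⟩ + 0.7007|11⟩

H⊗2 gives amp(|y⟩) = (1/2) Σ_x (−1)^(x·y) amp(|x⟩), where x·y is the number of positions in which both x and y have a 1.
|00⟩: (-0.6057 - 0.7957)/2 = -0.7007
|01⟩: (0.6057 - 0.7957)/2 = -0.095
|10⟩: (-0.6057 + 0.7957)/2 = 0.095
|11⟩: (0.6057 + 0.7957)/2 = 0.7007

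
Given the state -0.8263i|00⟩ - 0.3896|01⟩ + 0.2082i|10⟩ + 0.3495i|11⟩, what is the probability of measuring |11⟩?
0.1222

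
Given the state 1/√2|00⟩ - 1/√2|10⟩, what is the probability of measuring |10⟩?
1/2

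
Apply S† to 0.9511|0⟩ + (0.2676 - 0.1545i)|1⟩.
0.9511|0⟩ + (-0.1545 - 0.2676i)|1⟩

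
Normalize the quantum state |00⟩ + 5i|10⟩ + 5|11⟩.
0.14|00⟩ + 0.7001i|10⟩ + 0.7001|11⟩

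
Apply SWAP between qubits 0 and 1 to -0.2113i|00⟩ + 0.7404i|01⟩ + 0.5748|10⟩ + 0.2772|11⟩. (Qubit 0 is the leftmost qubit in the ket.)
-0.2113i|00⟩ + 0.5748|01⟩ + 0.7404i|10⟩ + 0.2772|11⟩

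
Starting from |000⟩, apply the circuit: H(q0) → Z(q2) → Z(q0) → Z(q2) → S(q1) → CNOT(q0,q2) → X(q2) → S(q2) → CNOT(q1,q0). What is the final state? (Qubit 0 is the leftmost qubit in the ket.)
(1/√2)i|001⟩ - 1/√2|100⟩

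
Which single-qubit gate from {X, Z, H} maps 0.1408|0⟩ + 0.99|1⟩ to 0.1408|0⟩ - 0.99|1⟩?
Z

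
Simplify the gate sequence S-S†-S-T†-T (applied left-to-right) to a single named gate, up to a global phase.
S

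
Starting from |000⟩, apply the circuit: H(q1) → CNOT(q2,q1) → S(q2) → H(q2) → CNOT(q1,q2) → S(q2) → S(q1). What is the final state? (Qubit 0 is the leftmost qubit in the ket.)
1/2|000⟩ + (1/2)i|001⟩ + (1/2)i|010⟩ - 1/2|011⟩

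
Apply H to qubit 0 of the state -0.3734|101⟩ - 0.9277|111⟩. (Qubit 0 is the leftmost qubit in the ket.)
-0.264|001⟩ - 0.656|011⟩ + 0.264|101⟩ + 0.656|111⟩

H on qubit 0 mixes each pair of kets that differ only in qubit 0: amplitudes (a, b) of (|…0…⟩, |…1…⟩) become ((a + b)/√2, (a − b)/√2). Kets absent from the input have amplitude 0.
(|001⟩, |101⟩): (a, b) = (0, -0.3734) → (-0.264, 0.264)
(|011⟩, |111⟩): (a, b) = (0, -0.9277) → (-0.656, 0.656)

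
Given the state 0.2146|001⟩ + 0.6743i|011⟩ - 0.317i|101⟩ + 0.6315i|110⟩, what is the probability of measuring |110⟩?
0.3988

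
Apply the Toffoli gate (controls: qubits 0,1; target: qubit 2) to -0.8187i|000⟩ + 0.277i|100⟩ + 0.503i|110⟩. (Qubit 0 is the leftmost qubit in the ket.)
-0.8187i|000⟩ + 0.277i|100⟩ + 0.503i|111⟩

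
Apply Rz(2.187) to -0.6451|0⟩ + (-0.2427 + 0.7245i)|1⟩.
(-0.2963 + 0.573i)|0⟩ + (-0.755 + 0.1172i)|1⟩

Rz(2.187) = [[e^(−iθ/2), 0], [0, e^(iθ/2)]] with e^(±iθ/2) = cos(θ/2) ± i·sin(θ/2); θ = 2.187, cos(θ/2) ≈ 0.459379, sin(θ/2) ≈ 0.88824.
With a = amp(|0⟩) = -0.6451 and b = amp(|1⟩) = (-0.2427 + 0.7245i):
new amp(|0⟩) = (0.459379 - 0.88824i)·a = (-0.2963 + 0.573i)
new amp(|1⟩) = (0.459379 + 0.88824i)·b = (-0.755 + 0.1172i)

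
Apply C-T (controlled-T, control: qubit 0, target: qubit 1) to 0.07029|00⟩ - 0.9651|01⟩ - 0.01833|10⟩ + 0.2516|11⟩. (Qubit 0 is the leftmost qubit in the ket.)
0.07029|00⟩ - 0.9651|01⟩ - 0.01833|10⟩ + (0.1779 + 0.1779i)|11⟩

C-T leaves the control-|0⟩ kets |00⟩, |01⟩ unchanged and applies T to qubit 1 on the control-|1⟩ pair (|10⟩, |11⟩).
T = [[1, 0], [0, (1/√2 + (1/√2)i)]].
With a = amp(|10⟩) = -0.01833 and b = amp(|11⟩) = 0.2516:
new amp(|10⟩) = (1)·a = -0.01833
new amp(|11⟩) = (1/√2 + (1/√2)i)·b = (0.1779 + 0.1779i)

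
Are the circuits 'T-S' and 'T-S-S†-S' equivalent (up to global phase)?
Yes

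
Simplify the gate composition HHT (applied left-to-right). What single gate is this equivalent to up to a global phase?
T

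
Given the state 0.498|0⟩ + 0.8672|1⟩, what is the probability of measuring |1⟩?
0.752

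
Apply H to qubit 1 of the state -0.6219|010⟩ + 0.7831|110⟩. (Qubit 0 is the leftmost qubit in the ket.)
-0.4397|000⟩ + 0.4397|010⟩ + 0.5537|100⟩ - 0.5537|110⟩

H on qubit 1 mixes each pair of kets that differ only in qubit 1: amplitudes (a, b) of (|…0…⟩, |…1…⟩) become ((a + b)/√2, (a − b)/√2). Kets absent from the input have amplitude 0.
(|000⟩, |010⟩): (a, b) = (0, -0.6219) → (-0.4397, 0.4397)
(|100⟩, |110⟩): (a, b) = (0, 0.7831) → (0.5537, -0.5537)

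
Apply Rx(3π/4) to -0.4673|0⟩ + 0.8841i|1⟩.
0.638|0⟩ + 0.7701i|1⟩

Rx(3π/4) = [[cos(θ/2), −i·sin(θ/2)], [−i·sin(θ/2), cos(θ/2)]]; θ = 3π/4, cos(θ/2) ≈ 0.382683, sin(θ/2) ≈ 0.92388.
With a = amp(|0⟩) = -0.4673 and b = amp(|1⟩) = 0.8841i:
new amp(|0⟩) = (0.382683)·a + (-0.92388i)·b = 0.638
new amp(|1⟩) = (-0.92388i)·a + (0.382683)·b = 0.7701i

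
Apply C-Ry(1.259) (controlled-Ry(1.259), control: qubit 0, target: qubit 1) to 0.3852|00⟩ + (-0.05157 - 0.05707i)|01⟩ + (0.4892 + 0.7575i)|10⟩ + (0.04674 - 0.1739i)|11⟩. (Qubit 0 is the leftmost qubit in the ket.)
0.3852|00⟩ + (-0.05157 - 0.05707i)|01⟩ + (0.3679 + 0.7147i)|10⟩ + (0.3258 + 0.3054i)|11⟩

C-Ry(1.259) leaves the control-|0⟩ kets |00⟩, |01⟩ unchanged and applies Ry(1.259) to qubit 1 on the control-|1⟩ pair (|10⟩, |11⟩).
Ry(1.259) = [[cos(θ/2), −sin(θ/2)], [sin(θ/2), cos(θ/2)]]; θ = 1.259, cos(θ/2) ≈ 0.808322, sin(θ/2) ≈ 0.588741.
With a = amp(|10⟩) = (0.4892 + 0.7575i) and b = amp(|11⟩) = (0.04674 - 0.1739i):
new amp(|10⟩) = (0.808322)·a + (-0.588741)·b = (0.3679 + 0.7147i)
new amp(|11⟩) = (0.588741)·a + (0.808322)·b = (0.3258 + 0.3054i)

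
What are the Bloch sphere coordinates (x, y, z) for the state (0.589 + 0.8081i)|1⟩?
(0, 0, -0.9999)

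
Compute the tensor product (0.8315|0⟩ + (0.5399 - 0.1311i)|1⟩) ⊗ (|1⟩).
0.8315|01⟩ + (0.5399 - 0.1311i)|11⟩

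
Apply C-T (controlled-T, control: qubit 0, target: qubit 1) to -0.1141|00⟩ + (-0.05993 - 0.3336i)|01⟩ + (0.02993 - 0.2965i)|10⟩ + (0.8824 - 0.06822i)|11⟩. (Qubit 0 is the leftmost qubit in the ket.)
-0.1141|00⟩ + (-0.05993 - 0.3336i)|01⟩ + (0.02993 - 0.2965i)|10⟩ + (0.6722 + 0.5757i)|11⟩

C-T leaves the control-|0⟩ kets |00⟩, |01⟩ unchanged and applies T to qubit 1 on the control-|1⟩ pair (|10⟩, |11⟩).
T = [[1, 0], [0, (1/√2 + (1/√2)i)]].
With a = amp(|10⟩) = (0.02993 - 0.2965i) and b = amp(|11⟩) = (0.8824 - 0.06822i):
new amp(|10⟩) = (1)·a = (0.02993 - 0.2965i)
new amp(|11⟩) = (1/√2 + (1/√2)i)·b = (0.6722 + 0.5757i)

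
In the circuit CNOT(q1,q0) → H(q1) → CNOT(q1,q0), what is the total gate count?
3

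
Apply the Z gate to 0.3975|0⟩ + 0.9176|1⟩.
0.3975|0⟩ - 0.9176|1⟩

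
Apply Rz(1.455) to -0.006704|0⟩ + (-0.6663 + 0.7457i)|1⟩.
(-0.005007 + 0.004458i)|0⟩ + (-0.9935 + 0.1138i)|1⟩

Rz(1.455) = [[e^(−iθ/2), 0], [0, e^(iθ/2)]] with e^(±iθ/2) = cos(θ/2) ± i·sin(θ/2); θ = 1.455, cos(θ/2) ≈ 0.746839, sin(θ/2) ≈ 0.665005.
With a = amp(|0⟩) = -0.006704 and b = amp(|1⟩) = (-0.6663 + 0.7457i):
new amp(|0⟩) = (0.746839 - 0.665005i)·a = (-0.005007 + 0.004458i)
new amp(|1⟩) = (0.746839 + 0.665005i)·b = (-0.9935 + 0.1138i)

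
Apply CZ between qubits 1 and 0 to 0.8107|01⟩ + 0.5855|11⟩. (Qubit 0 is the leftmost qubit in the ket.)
0.8107|01⟩ - 0.5855|11⟩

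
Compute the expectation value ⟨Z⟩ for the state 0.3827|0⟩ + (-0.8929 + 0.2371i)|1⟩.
-0.707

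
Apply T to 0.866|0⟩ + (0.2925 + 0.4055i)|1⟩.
0.866|0⟩ + (-0.0799 + 0.4936i)|1⟩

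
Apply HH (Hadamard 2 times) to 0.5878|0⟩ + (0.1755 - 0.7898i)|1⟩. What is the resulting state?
0.5878|0⟩ + (0.1755 - 0.7898i)|1⟩

H² = I, so an even number of Hadamards cancels: H^2 = I and the state is unchanged.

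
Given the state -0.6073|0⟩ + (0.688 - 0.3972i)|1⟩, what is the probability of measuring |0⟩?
0.3688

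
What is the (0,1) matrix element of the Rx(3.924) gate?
-0.9245i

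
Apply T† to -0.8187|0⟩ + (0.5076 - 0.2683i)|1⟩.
-0.8187|0⟩ + (0.1692 - 0.5486i)|1⟩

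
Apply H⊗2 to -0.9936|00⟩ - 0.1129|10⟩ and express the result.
-0.5533|00⟩ - 0.5533|01⟩ - 0.4404|10⟩ - 0.4404|11⟩

H⊗2 gives amp(|y⟩) = (1/2) Σ_x (−1)^(x·y) amp(|x⟩), where x·y is the number of positions in which both x and y have a 1.
|00⟩: (-0.9936 - 0.1129)/2 = -0.5533
|01⟩: (-0.9936 - 0.1129)/2 = -0.5533
|10⟩: (-0.9936 + 0.1129)/2 = -0.4404
|11⟩: (-0.9936 + 0.1129)/2 = -0.4404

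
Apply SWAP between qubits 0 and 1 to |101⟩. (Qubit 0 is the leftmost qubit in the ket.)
|011⟩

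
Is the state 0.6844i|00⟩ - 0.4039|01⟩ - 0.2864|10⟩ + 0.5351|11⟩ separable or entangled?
Entangled

Writing the state as a|00⟩ + b|01⟩ + c|10⟩ + d|11⟩, it is a product state iff ad − bc = 0.
Here (a, b, c, d) = (0.6844i, -0.4039, -0.2864, 0.5351): ad − bc = (0.6844i)(0.5351) − (-0.4039)(-0.2864) = (-0.1157 + 0.3662i) ≠ 0, so the state is entangled.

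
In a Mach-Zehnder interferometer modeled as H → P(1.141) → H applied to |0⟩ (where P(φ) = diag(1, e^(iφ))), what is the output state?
(0.7083 + 0.4545i)|0⟩ + (0.2917 - 0.4545i)|1⟩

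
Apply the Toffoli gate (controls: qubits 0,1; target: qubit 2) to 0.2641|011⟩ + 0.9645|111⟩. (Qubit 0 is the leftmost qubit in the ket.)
0.2641|011⟩ + 0.9645|110⟩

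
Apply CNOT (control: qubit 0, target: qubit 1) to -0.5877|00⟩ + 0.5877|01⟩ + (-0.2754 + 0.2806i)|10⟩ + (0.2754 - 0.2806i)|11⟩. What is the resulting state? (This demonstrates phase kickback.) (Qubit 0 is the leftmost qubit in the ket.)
-0.5877|00⟩ + 0.5877|01⟩ + (0.2754 - 0.2806i)|10⟩ + (-0.2754 + 0.2806i)|11⟩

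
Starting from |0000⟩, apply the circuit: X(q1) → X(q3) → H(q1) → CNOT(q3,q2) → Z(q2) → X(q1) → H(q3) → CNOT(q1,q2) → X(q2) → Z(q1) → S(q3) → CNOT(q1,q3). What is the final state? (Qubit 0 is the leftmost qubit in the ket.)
1/2|0000⟩ - (1/2)i|0001⟩ - (1/2)i|0110⟩ + 1/2|0111⟩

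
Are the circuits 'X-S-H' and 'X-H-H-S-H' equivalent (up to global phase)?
Yes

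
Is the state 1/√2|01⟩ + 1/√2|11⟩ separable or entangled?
Separable

Writing the state as a|00⟩ + b|01⟩ + c|10⟩ + d|11⟩, it is a product state iff ad − bc = 0.
Here (a, b, c, d) = (0, 1/√2, 0, 1/√2): ad − bc = (0)(1/√2) − (1/√2)(0) = 0, so the state is separable.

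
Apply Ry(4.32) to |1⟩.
-0.8314|0⟩ - 0.5557|1⟩

Ry(4.32) = [[cos(θ/2), −sin(θ/2)], [sin(θ/2), cos(θ/2)]]; θ = 4.32, cos(θ/2) ≈ -0.555699, sin(θ/2) ≈ 0.831383.
With a = amp(|0⟩) = 0 and b = amp(|1⟩) = 1:
new amp(|0⟩) = (-0.555699)·a + (-0.831383)·b = -0.8314
new amp(|1⟩) = (0.831383)·a + (-0.555699)·b = -0.5557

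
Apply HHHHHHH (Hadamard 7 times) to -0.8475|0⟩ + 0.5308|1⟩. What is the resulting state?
-0.2239|0⟩ - 0.9746|1⟩

H² = I, so H^7 = H: a single Hadamard. With (a, b) = (-0.8475, 0.5308), H gives ((a + b)/√2, (a − b)/√2) = (-0.2239, -0.9746).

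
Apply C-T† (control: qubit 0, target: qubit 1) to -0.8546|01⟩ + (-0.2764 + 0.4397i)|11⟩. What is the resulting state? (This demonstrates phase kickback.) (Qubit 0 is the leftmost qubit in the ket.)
-0.8546|01⟩ + (0.1155 + 0.5064i)|11⟩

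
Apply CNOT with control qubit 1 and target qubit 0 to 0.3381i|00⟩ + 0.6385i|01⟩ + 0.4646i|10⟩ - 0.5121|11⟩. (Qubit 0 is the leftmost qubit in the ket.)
0.3381i|00⟩ - 0.5121|01⟩ + 0.4646i|10⟩ + 0.6385i|11⟩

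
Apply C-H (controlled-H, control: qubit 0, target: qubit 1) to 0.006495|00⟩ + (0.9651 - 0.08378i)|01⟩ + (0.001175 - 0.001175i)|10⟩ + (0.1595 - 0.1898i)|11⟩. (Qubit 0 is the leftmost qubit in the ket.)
0.006495|00⟩ + (0.9651 - 0.08378i)|01⟩ + (0.1136 - 0.135i)|10⟩ + (-0.112 + 0.1334i)|11⟩

C-H leaves the control-|0⟩ kets |00⟩, |01⟩ unchanged and applies H to qubit 1 on the control-|1⟩ pair (|10⟩, |11⟩).
H = [[1/√2, 1/√2], [1/√2, -1/√2]].
With a = amp(|10⟩) = (0.001175 - 0.001175i) and b = amp(|11⟩) = (0.1595 - 0.1898i):
new amp(|10⟩) = (1/√2)·a + (1/√2)·b = (0.1136 - 0.135i)
new amp(|11⟩) = (1/√2)·a + (-1/√2)·b = (-0.112 + 0.1334i)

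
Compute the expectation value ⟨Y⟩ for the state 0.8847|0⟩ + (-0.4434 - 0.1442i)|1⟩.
-0.2551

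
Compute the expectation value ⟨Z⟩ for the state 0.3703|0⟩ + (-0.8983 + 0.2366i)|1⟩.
-0.7258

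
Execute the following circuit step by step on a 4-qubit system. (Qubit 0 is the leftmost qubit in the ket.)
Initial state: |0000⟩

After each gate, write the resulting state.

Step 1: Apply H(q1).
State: 1/√2|0000⟩ + 1/√2|0100⟩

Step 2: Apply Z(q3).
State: 1/√2|0000⟩ + 1/√2|0100⟩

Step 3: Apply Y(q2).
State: (1/√2)i|0010⟩ + (1/√2)i|0110⟩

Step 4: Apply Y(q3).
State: -1/√2|0011⟩ - 1/√2|0111⟩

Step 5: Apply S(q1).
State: -1/√2|0011⟩ - (1/√2)i|0111⟩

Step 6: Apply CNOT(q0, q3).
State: -1/√2|0011⟩ - (1/√2)i|0111⟩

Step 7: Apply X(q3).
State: -1/√2|0010⟩ - (1/√2)i|0110⟩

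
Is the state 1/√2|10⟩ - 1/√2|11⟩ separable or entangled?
Separable

Writing the state as a|00⟩ + b|01⟩ + c|10⟩ + d|11⟩, it is a product state iff ad − bc = 0.
Here (a, b, c, d) = (0, 0, 1/√2, -1/√2): ad − bc = (0)(-1/√2) − (0)(1/√2) = 0, so the state is separable.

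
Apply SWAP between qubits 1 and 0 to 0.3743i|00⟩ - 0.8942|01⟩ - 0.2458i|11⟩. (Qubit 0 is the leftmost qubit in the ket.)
0.3743i|00⟩ - 0.8942|10⟩ - 0.2458i|11⟩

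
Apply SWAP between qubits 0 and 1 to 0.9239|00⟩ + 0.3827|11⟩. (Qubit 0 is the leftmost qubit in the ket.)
0.9239|00⟩ + 0.3827|11⟩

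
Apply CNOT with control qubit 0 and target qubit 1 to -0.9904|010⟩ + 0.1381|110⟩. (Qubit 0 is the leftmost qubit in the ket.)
-0.9904|010⟩ + 0.1381|100⟩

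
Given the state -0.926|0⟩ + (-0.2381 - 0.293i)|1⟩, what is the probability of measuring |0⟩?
0.8575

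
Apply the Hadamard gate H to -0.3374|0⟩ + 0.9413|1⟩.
0.427|0⟩ - 0.9042|1⟩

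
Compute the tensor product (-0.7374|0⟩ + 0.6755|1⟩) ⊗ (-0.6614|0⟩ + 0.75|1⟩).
0.4877|00⟩ - 0.5531|01⟩ - 0.4468|10⟩ + 0.5066|11⟩

amp(|b₁b₂…⟩) = product of the factor amplitudes for bits b₁, b₂, …; only kets whose every factor amplitude is nonzero survive.
|00⟩: (-0.7374)(-0.6614) = 0.4877
|01⟩: (-0.7374)(0.75) = -0.5531
|10⟩: (0.6755)(-0.6614) = -0.4468
|11⟩: (0.6755)(0.75) = 0.5066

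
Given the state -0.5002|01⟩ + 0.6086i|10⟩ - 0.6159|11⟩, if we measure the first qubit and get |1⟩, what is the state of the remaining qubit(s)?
0.7029i|0⟩ - 0.7113|1⟩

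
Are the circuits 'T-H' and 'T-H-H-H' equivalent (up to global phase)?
Yes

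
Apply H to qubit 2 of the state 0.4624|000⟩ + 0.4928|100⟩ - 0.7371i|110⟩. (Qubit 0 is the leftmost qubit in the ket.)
0.327|000⟩ + 0.327|001⟩ + 0.3485|100⟩ + 0.3485|101⟩ - 0.5212i|110⟩ - 0.5212i|111⟩

H on qubit 2 mixes each pair of kets that differ only in qubit 2: amplitudes (a, b) of (|…0…⟩, |…1…⟩) become ((a + b)/√2, (a − b)/√2). Kets absent from the input have amplitude 0.
(|000⟩, |001⟩): (a, b) = (0.4624, 0) → (0.327, 0.327)
(|100⟩, |101⟩): (a, b) = (0.4928, 0) → (0.3485, 0.3485)
(|110⟩, |111⟩): (a, b) = (-0.7371i, 0) → (-0.5212i, -0.5212i)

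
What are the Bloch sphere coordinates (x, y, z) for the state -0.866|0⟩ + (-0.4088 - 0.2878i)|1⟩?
(0.708, 0.4985, 0.5)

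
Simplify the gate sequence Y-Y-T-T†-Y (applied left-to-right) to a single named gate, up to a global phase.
Y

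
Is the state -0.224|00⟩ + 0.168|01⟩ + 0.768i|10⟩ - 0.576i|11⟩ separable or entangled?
Separable

Writing the state as a|00⟩ + b|01⟩ + c|10⟩ + d|11⟩, it is a product state iff ad − bc = 0.
Here (a, b, c, d) = (-0.224, 0.168, 0.768i, -0.576i): ad − bc = (-0.224)(-0.576i) − (0.168)(0.768i) = 0, so the state is separable.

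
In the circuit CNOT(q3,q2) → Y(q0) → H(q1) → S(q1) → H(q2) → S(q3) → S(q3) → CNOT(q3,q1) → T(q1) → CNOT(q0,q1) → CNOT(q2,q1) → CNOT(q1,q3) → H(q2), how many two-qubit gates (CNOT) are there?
5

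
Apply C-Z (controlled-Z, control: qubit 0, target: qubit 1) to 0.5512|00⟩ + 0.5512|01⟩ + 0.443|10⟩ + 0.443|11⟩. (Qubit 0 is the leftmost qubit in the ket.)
0.5512|00⟩ + 0.5512|01⟩ + 0.443|10⟩ - 0.443|11⟩

C-Z leaves the control-|0⟩ kets |00⟩, |01⟩ unchanged and applies Z to qubit 1 on the control-|1⟩ pair (|10⟩, |11⟩).
Z = [[1, 0], [0, -1]].
With a = amp(|10⟩) = 0.443 and b = amp(|11⟩) = 0.443:
new amp(|10⟩) = (1)·a = 0.443
new amp(|11⟩) = (-1)·b = -0.443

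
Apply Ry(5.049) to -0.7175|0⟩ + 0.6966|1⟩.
0.1821|0⟩ - 0.9833|1⟩

Ry(5.049) = [[cos(θ/2), −sin(θ/2)], [sin(θ/2), cos(θ/2)]]; θ = 5.049, cos(θ/2) ≈ -0.815564, sin(θ/2) ≈ 0.578666.
With a = amp(|0⟩) = -0.7175 and b = amp(|1⟩) = 0.6966:
new amp(|0⟩) = (-0.815564)·a + (-0.578666)·b = 0.1821
new amp(|1⟩) = (0.578666)·a + (-0.815564)·b = -0.9833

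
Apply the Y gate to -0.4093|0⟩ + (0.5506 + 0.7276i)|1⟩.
(0.7276 - 0.5506i)|0⟩ - 0.4093i|1⟩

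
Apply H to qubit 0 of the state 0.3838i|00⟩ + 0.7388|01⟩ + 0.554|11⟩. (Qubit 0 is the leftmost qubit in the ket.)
0.2714i|00⟩ + 0.9141|01⟩ + 0.2714i|10⟩ + 0.1307|11⟩

H on qubit 0 mixes each pair of kets that differ only in qubit 0: amplitudes (a, b) of (|…0…⟩, |…1…⟩) become ((a + b)/√2, (a − b)/√2). Kets absent from the input have amplitude 0.
(|00⟩, |10⟩): (a, b) = (0.3838i, 0) → (0.2714i, 0.2714i)
(|01⟩, |11⟩): (a, b) = (0.7388, 0.554) → (0.9141, 0.1307)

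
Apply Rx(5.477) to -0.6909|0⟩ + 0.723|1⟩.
(0.6355 - 0.2836i)|0⟩ + (-0.6651 + 0.271i)|1⟩

Rx(5.477) = [[cos(θ/2), −i·sin(θ/2)], [−i·sin(θ/2), cos(θ/2)]]; θ = 5.477, cos(θ/2) ≈ -0.919852, sin(θ/2) ≈ 0.392265.
With a = amp(|0⟩) = -0.6909 and b = amp(|1⟩) = 0.723:
new amp(|0⟩) = (-0.919852)·a + (-0.392265i)·b = (0.6355 - 0.2836i)
new amp(|1⟩) = (-0.392265i)·a + (-0.919852)·b = (-0.6651 + 0.271i)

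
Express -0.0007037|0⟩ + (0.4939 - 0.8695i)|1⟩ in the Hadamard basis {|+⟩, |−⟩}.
(0.3487 - 0.6148i)|+⟩ + (-0.3497 + 0.6148i)|−⟩

With |ψ⟩ = α|0⟩ + β|1⟩, the Hadamard-basis coefficients are ⟨+|ψ⟩ = (α + β)/√2 and ⟨−|ψ⟩ = (α − β)/√2.
Here α = -0.0007037, β = (0.4939 - 0.8695i): (α + β)/√2 = (0.3487 - 0.6148i), (α − β)/√2 = (-0.3497 + 0.6148i).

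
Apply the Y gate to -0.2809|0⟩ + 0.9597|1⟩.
-0.9597i|0⟩ - 0.2809i|1⟩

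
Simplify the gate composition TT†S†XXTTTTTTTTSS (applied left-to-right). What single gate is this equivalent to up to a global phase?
S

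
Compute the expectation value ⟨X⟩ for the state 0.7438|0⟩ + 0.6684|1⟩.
0.9943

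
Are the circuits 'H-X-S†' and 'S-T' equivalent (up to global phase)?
No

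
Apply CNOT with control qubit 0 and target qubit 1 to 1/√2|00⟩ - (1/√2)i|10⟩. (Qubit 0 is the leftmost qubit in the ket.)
1/√2|00⟩ - (1/√2)i|11⟩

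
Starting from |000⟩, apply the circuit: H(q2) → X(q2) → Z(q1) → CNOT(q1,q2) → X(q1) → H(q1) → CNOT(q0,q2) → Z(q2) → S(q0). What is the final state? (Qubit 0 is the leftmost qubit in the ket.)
1/2|000⟩ - 1/2|001⟩ - 1/2|010⟩ + 1/2|011⟩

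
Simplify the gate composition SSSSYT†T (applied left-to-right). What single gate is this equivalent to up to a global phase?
Y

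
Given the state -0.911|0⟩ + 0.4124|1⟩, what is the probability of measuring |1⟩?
0.1701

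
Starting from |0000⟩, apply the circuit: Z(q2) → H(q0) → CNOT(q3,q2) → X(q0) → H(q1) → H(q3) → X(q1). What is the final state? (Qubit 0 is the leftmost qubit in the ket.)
1/√8|0000⟩ + 1/√8|0001⟩ + 1/√8|0100⟩ + 1/√8|0101⟩ + 1/√8|1000⟩ + 1/√8|1001⟩ + 1/√8|1100⟩ + 1/√8|1101⟩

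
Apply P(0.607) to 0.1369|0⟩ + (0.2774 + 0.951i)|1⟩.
0.1369|0⟩ + (-0.3146 + 0.9393i)|1⟩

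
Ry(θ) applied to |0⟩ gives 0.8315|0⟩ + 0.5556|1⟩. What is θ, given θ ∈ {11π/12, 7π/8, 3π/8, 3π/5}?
3π/8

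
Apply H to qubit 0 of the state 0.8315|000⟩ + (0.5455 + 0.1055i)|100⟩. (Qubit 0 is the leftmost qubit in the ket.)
(0.9737 + 0.0746i)|000⟩ + (0.2022 - 0.0746i)|100⟩

H on qubit 0 mixes each pair of kets that differ only in qubit 0: amplitudes (a, b) of (|…0…⟩, |…1…⟩) become ((a + b)/√2, (a − b)/√2). Kets absent from the input have amplitude 0.
(|000⟩, |100⟩): (a, b) = (0.8315, (0.5455 + 0.1055i)) → ((0.9737 + 0.0746i), (0.2022 - 0.0746i))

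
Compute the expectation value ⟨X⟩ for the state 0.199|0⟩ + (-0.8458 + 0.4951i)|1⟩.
-0.3366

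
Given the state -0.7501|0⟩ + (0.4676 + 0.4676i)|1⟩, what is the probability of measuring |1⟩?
0.4373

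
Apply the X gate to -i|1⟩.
-i|0⟩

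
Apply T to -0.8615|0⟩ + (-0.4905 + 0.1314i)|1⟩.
-0.8615|0⟩ + (-0.4397 - 0.2539i)|1⟩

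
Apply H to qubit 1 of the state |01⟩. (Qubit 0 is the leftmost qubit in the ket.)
1/√2|00⟩ - 1/√2|01⟩

H on qubit 1 mixes each pair of kets that differ only in qubit 1: amplitudes (a, b) of (|…0…⟩, |…1…⟩) become ((a + b)/√2, (a − b)/√2). Kets absent from the input have amplitude 0.
(|00⟩, |01⟩): (a, b) = (0, 1) → (1/√2, -1/√2)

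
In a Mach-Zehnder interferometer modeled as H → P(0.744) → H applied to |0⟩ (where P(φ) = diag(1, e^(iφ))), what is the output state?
(0.8679 + 0.3386i)|0⟩ + (0.1321 - 0.3386i)|1⟩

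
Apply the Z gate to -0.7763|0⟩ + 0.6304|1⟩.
-0.7763|0⟩ - 0.6304|1⟩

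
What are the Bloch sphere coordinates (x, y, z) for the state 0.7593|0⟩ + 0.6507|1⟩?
(0.9882, 0, 0.1531)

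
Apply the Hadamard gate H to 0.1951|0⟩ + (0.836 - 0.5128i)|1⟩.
(0.7291 - 0.3626i)|0⟩ + (-0.4532 + 0.3626i)|1⟩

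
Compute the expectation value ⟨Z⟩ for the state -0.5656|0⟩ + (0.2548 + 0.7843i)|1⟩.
-0.3601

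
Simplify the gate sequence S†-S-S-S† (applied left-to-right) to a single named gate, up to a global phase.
I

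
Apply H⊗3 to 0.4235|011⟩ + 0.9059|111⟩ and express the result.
0.47|000⟩ - 0.47|001⟩ - 0.47|010⟩ + 0.47|011⟩ - 0.1706|100⟩ + 0.1706|101⟩ + 0.1706|110⟩ - 0.1706|111⟩

H⊗3 gives amp(|y⟩) = (1/2√2) Σ_x (−1)^(x·y) amp(|x⟩), where x·y is the number of positions in which both x and y have a 1.
|000⟩: (0.4235 + 0.9059)/(2√2) = 0.47
|001⟩: (-0.4235 - 0.9059)/(2√2) = -0.47
|010⟩: (-0.4235 - 0.9059)/(2√2) = -0.47
|011⟩: (0.4235 + 0.9059)/(2√2) = 0.47
|100⟩: (0.4235 - 0.9059)/(2√2) = -0.1706
|101⟩: (-0.4235 + 0.9059)/(2√2) = 0.1706
|110⟩: (-0.4235 + 0.9059)/(2√2) = 0.1706
|111⟩: (0.4235 - 0.9059)/(2√2) = -0.1706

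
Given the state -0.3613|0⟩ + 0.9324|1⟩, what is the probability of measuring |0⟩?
0.1305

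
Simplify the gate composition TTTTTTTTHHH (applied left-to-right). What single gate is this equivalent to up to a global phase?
H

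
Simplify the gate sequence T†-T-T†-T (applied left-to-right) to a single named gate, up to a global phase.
I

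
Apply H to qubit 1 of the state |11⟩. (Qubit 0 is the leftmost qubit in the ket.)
1/√2|10⟩ - 1/√2|11⟩

H on qubit 1 mixes each pair of kets that differ only in qubit 1: amplitudes (a, b) of (|…0…⟩, |…1…⟩) become ((a + b)/√2, (a − b)/√2). Kets absent from the input have amplitude 0.
(|10⟩, |11⟩): (a, b) = (0, 1) → (1/√2, -1/√2)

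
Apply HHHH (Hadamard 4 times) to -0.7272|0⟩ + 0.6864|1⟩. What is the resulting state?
-0.7272|0⟩ + 0.6864|1⟩

H² = I, so an even number of Hadamards cancels: H^4 = I and the state is unchanged.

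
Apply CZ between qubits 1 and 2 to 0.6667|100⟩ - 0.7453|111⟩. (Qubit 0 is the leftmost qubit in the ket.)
0.6667|100⟩ + 0.7453|111⟩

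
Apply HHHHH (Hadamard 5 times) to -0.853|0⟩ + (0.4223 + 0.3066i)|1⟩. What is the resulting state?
(-0.3046 + 0.2168i)|0⟩ + (-0.9018 - 0.2168i)|1⟩

H² = I, so H^5 = H: a single Hadamard. With (a, b) = (-0.853, (0.4223 + 0.3066i)), H gives ((a + b)/√2, (a − b)/√2) = ((-0.3046 + 0.2168i), (-0.9018 - 0.2168i)).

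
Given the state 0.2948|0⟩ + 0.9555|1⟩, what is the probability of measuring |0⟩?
0.08691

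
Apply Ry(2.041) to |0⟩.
0.5229|0⟩ + 0.8524|1⟩

Ry(2.041) = [[cos(θ/2), −sin(θ/2)], [sin(θ/2), cos(θ/2)]]; θ = 2.041, cos(θ/2) ≈ 0.52294, sin(θ/2) ≈ 0.85237.
With a = amp(|0⟩) = 1 and b = amp(|1⟩) = 0:
new amp(|0⟩) = (0.52294)·a + (-0.85237)·b = 0.5229
new amp(|1⟩) = (0.85237)·a + (0.52294)·b = 0.8524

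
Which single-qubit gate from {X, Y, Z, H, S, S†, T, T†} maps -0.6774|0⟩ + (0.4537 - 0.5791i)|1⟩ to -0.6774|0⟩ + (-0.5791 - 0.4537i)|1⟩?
S†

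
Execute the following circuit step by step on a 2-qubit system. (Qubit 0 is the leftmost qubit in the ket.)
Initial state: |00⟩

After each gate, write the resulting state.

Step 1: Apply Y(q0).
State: i|10⟩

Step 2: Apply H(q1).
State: (1/√2)i|10⟩ + (1/√2)i|11⟩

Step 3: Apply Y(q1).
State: 1/√2|10⟩ - 1/√2|11⟩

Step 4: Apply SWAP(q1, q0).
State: 1/√2|01⟩ - 1/√2|11⟩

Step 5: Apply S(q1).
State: (1/√2)i|01⟩ - (1/√2)i|11⟩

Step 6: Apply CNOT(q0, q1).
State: (1/√2)i|01⟩ - (1/√2)i|10⟩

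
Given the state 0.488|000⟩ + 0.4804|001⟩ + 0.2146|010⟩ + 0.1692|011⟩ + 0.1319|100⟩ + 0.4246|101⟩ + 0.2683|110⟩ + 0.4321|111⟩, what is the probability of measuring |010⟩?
0.04605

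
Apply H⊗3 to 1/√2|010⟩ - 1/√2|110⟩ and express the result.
1/2|100⟩ + 1/2|101⟩ - 1/2|110⟩ - 1/2|111⟩

H⊗3 gives amp(|y⟩) = (1/2√2) Σ_x (−1)^(x·y) amp(|x⟩), where x·y is the number of positions in which both x and y have a 1.
|000⟩: (1/√2 - 1/√2)/(2√2) = 0
|001⟩: (1/√2 - 1/√2)/(2√2) = 0
|010⟩: (-1/√2 + 1/√2)/(2√2) = 0
|011⟩: (-1/√2 + 1/√2)/(2√2) = 0
|100⟩: (1/√2 + 1/√2)/(2√2) = 1/2
|101⟩: (1/√2 + 1/√2)/(2√2) = 1/2
|110⟩: (-1/√2 - 1/√2)/(2√2) = -1/2
|111⟩: (-1/√2 - 1/√2)/(2√2) = -1/2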